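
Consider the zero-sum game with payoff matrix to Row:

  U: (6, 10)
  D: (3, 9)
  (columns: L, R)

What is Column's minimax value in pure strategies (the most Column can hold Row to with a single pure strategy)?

6

Column maxima: L → 6, R → 10.
The smallest of these is 6.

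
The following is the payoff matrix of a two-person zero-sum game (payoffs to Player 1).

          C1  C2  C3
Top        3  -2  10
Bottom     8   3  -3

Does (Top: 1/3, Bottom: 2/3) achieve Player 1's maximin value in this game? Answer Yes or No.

Yes

Against C1 this mix gives (1/3)·3 + (2/3)·8 = 19/3.
Against C2 this mix gives (1/3)·(-2) + (2/3)·3 = 4/3.
Against C3 this mix gives (1/3)·10 + (2/3)·(-3) = 4/3.
All of Player 2's active replies (C2, C3) yield 4/3, and no column does worse for Player 1. The mix makes Player 2 indifferent and guarantees 4/3, so it is optimal.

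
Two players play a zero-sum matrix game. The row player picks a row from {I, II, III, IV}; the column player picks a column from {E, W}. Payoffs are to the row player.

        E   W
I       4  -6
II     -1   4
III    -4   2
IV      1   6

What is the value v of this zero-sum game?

Row minima: I → -6, II → -1, III → -4, IV → 1; maximin = 1.
Column maxima: E → 4, W → 6; minimax = 4.
1 ≠ 4, so there is no saddle point; optimal play is mixed.
II is strictly dominated by IV, so the row player never plays it.
III is strictly dominated by IV, so the row player never plays it.
On the remaining 2×2 (I, IV vs E, W):
Let the row player play I with probability p. Expected payoff against E: 4p + 1(1−p) = 3p + 1; against W: (-6)p + 6(1−p) = −12p + 6.
Setting these equal: 3p + 1 = −12p + 6 ⇒ 15p = 5 ⇒ p = 1/3, and the value is (3)·(1/3) + 1 = 2.
For the column player: with q = P(E), equating I's and IV's payoffs gives 10q − 6 = −5q + 6 ⇒ q = 4/5.

2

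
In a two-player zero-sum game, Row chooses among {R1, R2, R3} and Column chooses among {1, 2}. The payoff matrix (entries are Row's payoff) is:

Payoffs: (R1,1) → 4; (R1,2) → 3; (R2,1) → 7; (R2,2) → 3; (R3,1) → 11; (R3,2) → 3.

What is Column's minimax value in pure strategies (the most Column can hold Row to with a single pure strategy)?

3

Column maxima: 1 → 11, 2 → 3.
The smallest of these is 3.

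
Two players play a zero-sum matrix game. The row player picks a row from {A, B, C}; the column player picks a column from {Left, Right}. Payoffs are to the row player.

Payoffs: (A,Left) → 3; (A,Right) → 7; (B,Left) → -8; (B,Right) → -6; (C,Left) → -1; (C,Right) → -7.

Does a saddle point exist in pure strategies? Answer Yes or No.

Row minima: A → 3, B → -8, C → -7; maximin = 3.
Column maxima: Left → 3, Right → 7; minimax = 3.
maximin = minimax = 3, so a saddle point exists.

Yes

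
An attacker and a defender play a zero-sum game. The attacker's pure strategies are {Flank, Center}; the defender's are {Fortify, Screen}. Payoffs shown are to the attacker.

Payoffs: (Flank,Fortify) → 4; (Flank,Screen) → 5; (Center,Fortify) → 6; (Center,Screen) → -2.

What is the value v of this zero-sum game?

38/9

Row minima: Flank → 4, Center → -2; maximin = 4.
Column maxima: Fortify → 6, Screen → 5; minimax = 5.
4 ≠ 5, so there is no saddle point; optimal play is mixed.
Let the attacker play Flank with probability p. Expected payoff against Fortify: 4p + 6(1−p) = −2p + 6; against Screen: 5p + (-2)(1−p) = 7p − 2.
Setting these equal: −2p + 6 = 7p − 2 ⇒ −9p = -8 ⇒ p = 8/9, and the value is (-2)·(8/9) + 6 = 38/9.
For the defender: with q = P(Fortify), equating Flank's and Center's payoffs gives −q + 5 = 8q − 2 ⇒ q = 7/9.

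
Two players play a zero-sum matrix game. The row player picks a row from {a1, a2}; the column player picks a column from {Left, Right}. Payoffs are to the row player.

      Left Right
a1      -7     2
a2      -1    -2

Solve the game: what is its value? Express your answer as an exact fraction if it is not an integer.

-8/5

Row minima: a1 → -7, a2 → -2; maximin = -2.
Column maxima: Left → -1, Right → 2; minimax = -1.
-2 ≠ -1, so there is no saddle point; optimal play is mixed.
Let the row player play a1 with probability p. Expected payoff against Left: (-7)p + (-1)(1−p) = −6p − 1; against Right: 2p + (-2)(1−p) = 4p − 2.
Setting these equal: −6p − 1 = 4p − 2 ⇒ −10p = -1 ⇒ p = 1/10, and the value is (-6)·(1/10) − 1 = -8/5.
For the column player: with q = P(Left), equating a1's and a2's payoffs gives −9q + 2 = q − 2 ⇒ q = 2/5.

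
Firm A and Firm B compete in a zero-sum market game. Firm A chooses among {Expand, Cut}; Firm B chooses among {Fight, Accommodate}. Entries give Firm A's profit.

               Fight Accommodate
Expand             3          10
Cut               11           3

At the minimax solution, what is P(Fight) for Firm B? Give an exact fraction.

7/15

Row minima: Expand → 3, Cut → 3; maximin = 3.
Column maxima: Fight → 11, Accommodate → 10; minimax = 10.
3 ≠ 10, so there is no saddle point; optimal play is mixed.
Let Firm A play Expand with probability p. Expected payoff against Fight: 3p + 11(1−p) = −8p + 11; against Accommodate: 10p + 3(1−p) = 7p + 3.
Setting these equal: −8p + 11 = 7p + 3 ⇒ −15p = -8 ⇒ p = 8/15, and the value is (-8)·(8/15) + 11 = 101/15.
For Firm B: with q = P(Fight), equating Expand's and Cut's payoffs gives −7q + 10 = 8q + 3 ⇒ q = 7/15.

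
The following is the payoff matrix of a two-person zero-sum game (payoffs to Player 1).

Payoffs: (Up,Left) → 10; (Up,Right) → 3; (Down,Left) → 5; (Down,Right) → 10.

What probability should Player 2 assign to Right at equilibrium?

Row minima: Up → 3, Down → 5; maximin = 5.
Column maxima: Left → 10, Right → 10; minimax = 10.
5 ≠ 10, so there is no saddle point; optimal play is mixed.
Let Player 1 play Up with probability p. Expected payoff against Left: 10p + 5(1−p) = 5p + 5; against Right: 3p + 10(1−p) = −7p + 10.
Setting these equal: 5p + 5 = −7p + 10 ⇒ 12p = 5 ⇒ p = 5/12, and the value is (5)·(5/12) + 5 = 85/12.
For Player 2: with q = P(Left), equating Up's and Down's payoffs gives 7q + 3 = −5q + 10 ⇒ q = 7/12.

5/12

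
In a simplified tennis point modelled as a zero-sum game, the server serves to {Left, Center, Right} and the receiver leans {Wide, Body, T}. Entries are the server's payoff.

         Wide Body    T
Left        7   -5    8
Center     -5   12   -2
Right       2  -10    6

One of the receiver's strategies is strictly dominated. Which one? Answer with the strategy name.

Wide holds the server's payoff strictly below T in every row: 7 < 8, -5 < -2, 2 < 6.
So T is strictly dominated for the receiver.

T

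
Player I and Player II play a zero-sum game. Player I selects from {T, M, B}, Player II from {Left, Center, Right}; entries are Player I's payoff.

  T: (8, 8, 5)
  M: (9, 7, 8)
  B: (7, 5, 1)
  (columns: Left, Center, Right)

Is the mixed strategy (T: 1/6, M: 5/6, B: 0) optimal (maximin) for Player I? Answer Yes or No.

Against Left this mix gives (1/6)·8 + (5/6)·9 = 53/6.
Against Center this mix gives (1/6)·8 + (5/6)·7 = 43/6.
Against Right this mix gives (1/6)·5 + (5/6)·8 = 15/2.
Player II will play Center, holding Player I to 43/6. Shifting weight toward the row that does better against Center would raise this floor (the equalizing mix achieves 29/4 against both Center and Right), so the proposed strategy is not optimal.

No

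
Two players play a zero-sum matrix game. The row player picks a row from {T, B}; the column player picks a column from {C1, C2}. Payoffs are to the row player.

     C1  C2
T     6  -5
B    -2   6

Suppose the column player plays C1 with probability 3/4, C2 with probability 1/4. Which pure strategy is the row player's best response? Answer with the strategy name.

Expected payoff of T: (3/4)·6 + (1/4)·(-5) = 13/4.
Expected payoff of B: (3/4)·(-2) + (1/4)·6 = 0.
The largest is 13/4, so the row player's best response is T.

T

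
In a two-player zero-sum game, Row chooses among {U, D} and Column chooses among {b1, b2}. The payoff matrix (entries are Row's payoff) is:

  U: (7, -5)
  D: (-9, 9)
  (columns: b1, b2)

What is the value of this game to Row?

3/5

Row minima: U → -5, D → -9; maximin = -5.
Column maxima: b1 → 7, b2 → 9; minimax = 7.
-5 ≠ 7, so there is no saddle point; optimal play is mixed.
Let Row play U with probability p. Expected payoff against b1: 7p + (-9)(1−p) = 16p − 9; against b2: (-5)p + 9(1−p) = −14p + 9.
Setting these equal: 16p − 9 = −14p + 9 ⇒ 30p = 18 ⇒ p = 3/5, and the value is (16)·(3/5) − 9 = 3/5.
For Column: with q = P(b1), equating U's and D's payoffs gives 12q − 5 = −18q + 9 ⇒ q = 7/15.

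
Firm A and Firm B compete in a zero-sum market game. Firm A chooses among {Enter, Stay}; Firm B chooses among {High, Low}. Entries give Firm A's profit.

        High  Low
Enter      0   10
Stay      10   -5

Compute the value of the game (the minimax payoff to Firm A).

Row minima: Enter → 0, Stay → -5; maximin = 0.
Column maxima: High → 10, Low → 10; minimax = 10.
0 ≠ 10, so there is no saddle point; optimal play is mixed.
Let Firm A play Enter with probability p. Expected payoff against High: 0p + 10(1−p) = −10p + 10; against Low: 10p + (-5)(1−p) = 15p − 5.
Setting these equal: −10p + 10 = 15p − 5 ⇒ −25p = -15 ⇒ p = 3/5, and the value is (-10)·(3/5) + 10 = 4.
For Firm B: with q = P(High), equating Enter's and Stay's payoffs gives −10q + 10 = 15q − 5 ⇒ q = 3/5.

4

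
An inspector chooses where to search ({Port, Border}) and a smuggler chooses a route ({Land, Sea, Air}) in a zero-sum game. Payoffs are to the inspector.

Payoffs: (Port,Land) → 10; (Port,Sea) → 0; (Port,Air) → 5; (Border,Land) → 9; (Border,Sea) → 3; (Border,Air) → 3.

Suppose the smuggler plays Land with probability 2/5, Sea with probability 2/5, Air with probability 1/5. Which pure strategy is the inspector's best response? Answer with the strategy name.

Border

Expected payoff of Port: (2/5)·10 + (2/5)·0 + (1/5)·5 = 5.
Expected payoff of Border: (2/5)·9 + (2/5)·3 + (1/5)·3 = 27/5.
The largest is 27/5, so the inspector's best response is Border.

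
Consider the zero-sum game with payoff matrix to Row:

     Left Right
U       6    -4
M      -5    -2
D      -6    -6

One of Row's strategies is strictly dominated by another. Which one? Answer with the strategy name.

U gives a strictly higher payoff than D against every column: 6 > -6, -4 > -6.
So D is strictly dominated and Row never plays it.

D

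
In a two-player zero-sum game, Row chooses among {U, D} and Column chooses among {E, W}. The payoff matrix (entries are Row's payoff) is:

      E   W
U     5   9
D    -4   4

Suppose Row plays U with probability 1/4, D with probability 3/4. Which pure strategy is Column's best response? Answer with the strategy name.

E

If Column plays E, Row's expected payoff is (1/4)·5 + (3/4)·(-4) = -7/4.
If Column plays W, Row's expected payoff is (1/4)·9 + (3/4)·4 = 21/4.
Column minimizes Row's payoff; the smallest is -7/4, so the best response is E.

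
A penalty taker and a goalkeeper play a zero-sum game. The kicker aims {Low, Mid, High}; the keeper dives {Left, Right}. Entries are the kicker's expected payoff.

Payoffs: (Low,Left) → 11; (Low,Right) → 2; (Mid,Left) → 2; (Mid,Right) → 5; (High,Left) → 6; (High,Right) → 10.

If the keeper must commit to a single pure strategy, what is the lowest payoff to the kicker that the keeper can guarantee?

10

Column maxima: Left → 11, Right → 10.
The smallest of these is 10.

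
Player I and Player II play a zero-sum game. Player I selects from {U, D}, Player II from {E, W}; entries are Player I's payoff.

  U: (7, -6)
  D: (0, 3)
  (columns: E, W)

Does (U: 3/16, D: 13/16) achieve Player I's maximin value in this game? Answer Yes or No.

Against E this mix gives (3/16)·7 + (13/16)·0 = 21/16.
Against W this mix gives (3/16)·(-6) + (13/16)·3 = 21/16.
All of Player II's active replies (E, W) yield 21/16, and no column does worse for Player I. The mix makes Player II indifferent and guarantees 21/16, so it is optimal.

Yes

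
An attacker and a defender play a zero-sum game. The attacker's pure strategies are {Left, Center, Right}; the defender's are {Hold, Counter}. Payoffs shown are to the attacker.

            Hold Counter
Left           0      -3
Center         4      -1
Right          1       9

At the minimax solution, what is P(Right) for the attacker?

Row minima: Left → -3, Center → -1, Right → 1; maximin = 1.
Column maxima: Hold → 4, Counter → 9; minimax = 4.
1 ≠ 4, so there is no saddle point; optimal play is mixed.
Left is strictly dominated by Center, so the attacker never plays it.
On the remaining 2×2 (Center, Right vs Hold, Counter):
Let the attacker play Center with probability p. Expected payoff against Hold: 4p + 1(1−p) = 3p + 1; against Counter: (-1)p + 9(1−p) = −10p + 9.
Setting these equal: 3p + 1 = −10p + 9 ⇒ 13p = 8 ⇒ p = 8/13, and the value is (3)·(8/13) + 1 = 37/13.
For the defender: with q = P(Hold), equating Center's and Right's payoffs gives 5q − 1 = −8q + 9 ⇒ q = 10/13.

5/13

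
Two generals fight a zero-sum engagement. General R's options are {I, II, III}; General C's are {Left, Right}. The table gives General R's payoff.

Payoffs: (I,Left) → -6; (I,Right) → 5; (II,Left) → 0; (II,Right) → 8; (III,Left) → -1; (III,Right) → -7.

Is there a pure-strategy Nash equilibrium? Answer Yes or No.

Yes

Row minima: I → -6, II → 0, III → -7; maximin = 0.
Column maxima: Left → 0, Right → 8; minimax = 0.
maximin = minimax = 0, so a saddle point exists.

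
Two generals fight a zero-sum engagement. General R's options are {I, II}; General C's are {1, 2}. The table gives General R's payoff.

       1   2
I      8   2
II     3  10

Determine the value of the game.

74/13

Row minima: I → 2, II → 3; maximin = 3.
Column maxima: 1 → 8, 2 → 10; minimax = 8.
3 ≠ 8, so there is no saddle point; optimal play is mixed.
Let General R play I with probability p. Expected payoff against 1: 8p + 3(1−p) = 5p + 3; against 2: 2p + 10(1−p) = −8p + 10.
Setting these equal: 5p + 3 = −8p + 10 ⇒ 13p = 7 ⇒ p = 7/13, and the value is (5)·(7/13) + 3 = 74/13.
For General C: with q = P(1), equating I's and II's payoffs gives 6q + 2 = −7q + 10 ⇒ q = 8/13.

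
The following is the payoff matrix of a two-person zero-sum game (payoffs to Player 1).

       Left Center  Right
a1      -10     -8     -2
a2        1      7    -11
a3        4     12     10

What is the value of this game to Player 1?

Row minima: a1 → -10, a2 → -11, a3 → 4; maximin = 4.
Column maxima: Left → 4, Center → 12, Right → 10; minimax = 4.
Since maximin = minimax = 4, there is a saddle point and the value is 4.

4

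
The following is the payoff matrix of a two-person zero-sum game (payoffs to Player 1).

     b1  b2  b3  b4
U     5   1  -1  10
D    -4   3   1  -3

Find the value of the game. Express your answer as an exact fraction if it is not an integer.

Row minima: U → -1, D → -4; maximin = -1.
Column maxima: b1 → 5, b2 → 3, b3 → 1, b4 → 10; minimax = 1.
-1 ≠ 1, so there is no saddle point; optimal play is mixed.
b2 is strictly dominated by b3 (it gives Player 1 strictly more in every row), so Player 2 never plays it.
b4 is strictly dominated by b1 (it gives Player 1 strictly more in every row), so Player 2 never plays it.
On the remaining 2×2 (U, D vs b1, b3):
Let Player 1 play U with probability p. Expected payoff against b1: 5p + (-4)(1−p) = 9p − 4; against b3: (-1)p + 1(1−p) = −2p + 1.
Setting these equal: 9p − 4 = −2p + 1 ⇒ 11p = 5 ⇒ p = 5/11, and the value is (9)·(5/11) − 4 = 1/11.
For Player 2: with q = P(b1), equating U's and D's payoffs gives 6q − 1 = −5q + 1 ⇒ q = 2/11.

1/11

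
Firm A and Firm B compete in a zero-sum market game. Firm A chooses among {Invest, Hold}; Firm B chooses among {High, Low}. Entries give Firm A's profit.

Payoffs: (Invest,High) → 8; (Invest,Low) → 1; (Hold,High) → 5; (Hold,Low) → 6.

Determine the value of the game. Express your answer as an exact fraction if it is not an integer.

Row minima: Invest → 1, Hold → 5; maximin = 5.
Column maxima: High → 8, Low → 6; minimax = 6.
5 ≠ 6, so there is no saddle point; optimal play is mixed.
Let Firm A play Invest with probability p. Expected payoff against High: 8p + 5(1−p) = 3p + 5; against Low: 1p + 6(1−p) = −5p + 6.
Setting these equal: 3p + 5 = −5p + 6 ⇒ 8p = 1 ⇒ p = 1/8, and the value is (3)·(1/8) + 5 = 43/8.
For Firm B: with q = P(High), equating Invest's and Hold's payoffs gives 7q + 1 = −q + 6 ⇒ q = 5/8.

43/8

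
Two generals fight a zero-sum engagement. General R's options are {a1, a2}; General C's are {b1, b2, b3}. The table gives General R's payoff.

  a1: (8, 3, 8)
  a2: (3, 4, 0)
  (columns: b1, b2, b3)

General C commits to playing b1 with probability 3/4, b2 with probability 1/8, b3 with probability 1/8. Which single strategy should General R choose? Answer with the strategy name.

a1

Expected payoff of a1: (3/4)·8 + (1/8)·3 + (1/8)·8 = 59/8.
Expected payoff of a2: (3/4)·3 + (1/8)·4 + (1/8)·0 = 11/4.
The largest is 59/8, so General R's best response is a1.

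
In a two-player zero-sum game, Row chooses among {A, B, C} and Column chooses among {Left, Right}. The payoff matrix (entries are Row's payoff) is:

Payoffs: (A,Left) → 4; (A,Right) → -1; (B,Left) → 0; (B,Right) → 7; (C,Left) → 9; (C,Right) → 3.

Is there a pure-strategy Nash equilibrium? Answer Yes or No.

Row minima: A → -1, B → 0, C → 3; maximin = 3.
Column maxima: Left → 9, Right → 7; minimax = 7.
3 ≠ 7, so no pure-strategy equilibrium exists.

No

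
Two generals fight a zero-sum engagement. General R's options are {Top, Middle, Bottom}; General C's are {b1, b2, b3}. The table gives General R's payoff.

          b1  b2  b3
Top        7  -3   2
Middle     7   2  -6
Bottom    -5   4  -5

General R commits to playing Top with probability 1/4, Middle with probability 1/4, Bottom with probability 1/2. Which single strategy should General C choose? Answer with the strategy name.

b3

If General C plays b1, General R's expected payoff is (1/4)·7 + (1/4)·7 + (1/2)·(-5) = 1.
If General C plays b2, General R's expected payoff is (1/4)·(-3) + (1/4)·2 + (1/2)·4 = 7/4.
If General C plays b3, General R's expected payoff is (1/4)·2 + (1/4)·(-6) + (1/2)·(-5) = -7/2.
General C minimizes General R's payoff; the smallest is -7/2, so the best response is b3.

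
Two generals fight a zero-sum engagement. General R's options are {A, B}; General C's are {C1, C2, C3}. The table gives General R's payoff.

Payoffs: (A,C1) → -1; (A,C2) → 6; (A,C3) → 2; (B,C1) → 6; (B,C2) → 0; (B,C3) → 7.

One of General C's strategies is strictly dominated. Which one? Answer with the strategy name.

C1 holds General R's payoff strictly below C3 in every row: -1 < 2, 6 < 7.
So C3 is strictly dominated for General C.

C3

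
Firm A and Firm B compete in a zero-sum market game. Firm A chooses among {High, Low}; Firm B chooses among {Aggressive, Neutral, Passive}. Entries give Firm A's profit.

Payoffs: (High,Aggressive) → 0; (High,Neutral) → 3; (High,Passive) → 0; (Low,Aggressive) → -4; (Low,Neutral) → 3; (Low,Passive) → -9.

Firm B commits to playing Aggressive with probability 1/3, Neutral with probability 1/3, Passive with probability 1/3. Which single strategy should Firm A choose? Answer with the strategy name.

Expected payoff of High: (1/3)·0 + (1/3)·3 + (1/3)·0 = 1.
Expected payoff of Low: (1/3)·(-4) + (1/3)·3 + (1/3)·(-9) = -10/3.
The largest is 1, so Firm A's best response is High.

High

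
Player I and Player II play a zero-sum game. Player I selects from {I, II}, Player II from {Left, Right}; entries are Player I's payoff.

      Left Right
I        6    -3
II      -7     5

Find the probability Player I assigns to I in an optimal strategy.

4/7

Row minima: I → -3, II → -7; maximin = -3.
Column maxima: Left → 6, Right → 5; minimax = 5.
-3 ≠ 5, so there is no saddle point; optimal play is mixed.
Let Player I play I with probability p. Expected payoff against Left: 6p + (-7)(1−p) = 13p − 7; against Right: (-3)p + 5(1−p) = −8p + 5.
Setting these equal: 13p − 7 = −8p + 5 ⇒ 21p = 12 ⇒ p = 4/7, and the value is (13)·(4/7) − 7 = 3/7.
For Player II: with q = P(Left), equating I's and II's payoffs gives 9q − 3 = −12q + 5 ⇒ q = 8/21.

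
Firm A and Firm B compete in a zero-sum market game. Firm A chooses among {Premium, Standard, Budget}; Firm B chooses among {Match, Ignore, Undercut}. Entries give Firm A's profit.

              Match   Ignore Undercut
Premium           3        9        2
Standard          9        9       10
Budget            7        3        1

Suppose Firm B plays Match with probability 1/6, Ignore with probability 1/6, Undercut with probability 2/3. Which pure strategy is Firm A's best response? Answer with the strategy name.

Expected payoff of Premium: (1/6)·3 + (1/6)·9 + (2/3)·2 = 10/3.
Expected payoff of Standard: (1/6)·9 + (1/6)·9 + (2/3)·10 = 29/3.
Expected payoff of Budget: (1/6)·7 + (1/6)·3 + (2/3)·1 = 7/3.
The largest is 29/3, so Firm A's best response is Standard.

Standard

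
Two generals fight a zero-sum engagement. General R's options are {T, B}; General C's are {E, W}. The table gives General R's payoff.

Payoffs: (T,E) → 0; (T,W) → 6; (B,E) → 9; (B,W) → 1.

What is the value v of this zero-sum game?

27/7

Row minima: T → 0, B → 1; maximin = 1.
Column maxima: E → 9, W → 6; minimax = 6.
1 ≠ 6, so there is no saddle point; optimal play is mixed.
Let General R play T with probability p. Expected payoff against E: 0p + 9(1−p) = −9p + 9; against W: 6p + 1(1−p) = 5p + 1.
Setting these equal: −9p + 9 = 5p + 1 ⇒ −14p = -8 ⇒ p = 4/7, and the value is (-9)·(4/7) + 9 = 27/7.
For General C: with q = P(E), equating T's and B's payoffs gives −6q + 6 = 8q + 1 ⇒ q = 5/14.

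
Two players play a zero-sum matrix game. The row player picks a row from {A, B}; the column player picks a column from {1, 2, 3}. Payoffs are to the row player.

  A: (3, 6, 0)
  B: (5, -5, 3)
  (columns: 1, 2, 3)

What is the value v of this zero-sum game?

Row minima: A → 0, B → -5; maximin = 0.
Column maxima: 1 → 5, 2 → 6, 3 → 3; minimax = 3.
0 ≠ 3, so there is no saddle point; optimal play is mixed.
1 is strictly dominated by 3 (it gives the row player strictly more in every row), so the column player never plays it.
On the remaining 2×2 (A, B vs 2, 3):
Let the row player play A with probability p. Expected payoff against 2: 6p + (-5)(1−p) = 11p − 5; against 3: 0p + 3(1−p) = −3p + 3.
Setting these equal: 11p − 5 = −3p + 3 ⇒ 14p = 8 ⇒ p = 4/7, and the value is (11)·(4/7) − 5 = 9/7.
For the column player: with q = P(2), equating A's and B's payoffs gives 6q = −8q + 3 ⇒ q = 3/14.

9/7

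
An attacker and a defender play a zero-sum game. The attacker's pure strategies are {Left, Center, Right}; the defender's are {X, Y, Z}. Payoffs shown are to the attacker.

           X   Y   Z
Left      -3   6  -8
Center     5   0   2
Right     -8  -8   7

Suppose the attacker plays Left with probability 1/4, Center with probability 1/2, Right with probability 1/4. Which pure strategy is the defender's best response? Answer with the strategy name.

If the defender plays X, the attacker's expected payoff is (1/4)·(-3) + (1/2)·5 + (1/4)·(-8) = -1/4.
If the defender plays Y, the attacker's expected payoff is (1/4)·6 + (1/2)·0 + (1/4)·(-8) = -1/2.
If the defender plays Z, the attacker's expected payoff is (1/4)·(-8) + (1/2)·2 + (1/4)·7 = 3/4.
The defender minimizes the attacker's payoff; the smallest is -1/2, so the best response is Y.

Y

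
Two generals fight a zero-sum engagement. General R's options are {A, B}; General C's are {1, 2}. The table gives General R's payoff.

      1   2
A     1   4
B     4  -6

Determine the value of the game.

Row minima: A → 1, B → -6; maximin = 1.
Column maxima: 1 → 4, 2 → 4; minimax = 4.
1 ≠ 4, so there is no saddle point; optimal play is mixed.
Let General R play A with probability p. Expected payoff against 1: 1p + 4(1−p) = −3p + 4; against 2: 4p + (-6)(1−p) = 10p − 6.
Setting these equal: −3p + 4 = 10p − 6 ⇒ −13p = -10 ⇒ p = 10/13, and the value is (-3)·(10/13) + 4 = 22/13.
For General C: with q = P(1), equating A's and B's payoffs gives −3q + 4 = 10q − 6 ⇒ q = 10/13.

22/13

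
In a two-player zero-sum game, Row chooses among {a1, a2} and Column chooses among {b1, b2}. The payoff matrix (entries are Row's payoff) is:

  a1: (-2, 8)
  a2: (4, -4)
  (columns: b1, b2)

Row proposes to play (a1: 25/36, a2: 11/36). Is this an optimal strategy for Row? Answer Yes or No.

Against b1 this mix gives (25/36)·(-2) + (11/36)·4 = -1/6.
Against b2 this mix gives (25/36)·8 + (11/36)·(-4) = 13/3.
Column will play b1, holding Row to -1/6. Shifting weight toward the row that does better against b1 would raise this floor (the equalizing mix achieves 4/3 against both b1 and b2), so the proposed strategy is not optimal.

No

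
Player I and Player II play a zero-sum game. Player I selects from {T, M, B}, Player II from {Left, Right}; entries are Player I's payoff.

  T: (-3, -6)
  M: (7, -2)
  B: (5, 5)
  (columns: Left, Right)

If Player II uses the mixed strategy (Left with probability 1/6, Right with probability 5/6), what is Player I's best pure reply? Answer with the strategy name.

Expected payoff of T: (1/6)·(-3) + (5/6)·(-6) = -11/2.
Expected payoff of M: (1/6)·7 + (5/6)·(-2) = -1/2.
Expected payoff of B: (1/6)·5 + (5/6)·5 = 5.
The largest is 5, so Player I's best response is B.

B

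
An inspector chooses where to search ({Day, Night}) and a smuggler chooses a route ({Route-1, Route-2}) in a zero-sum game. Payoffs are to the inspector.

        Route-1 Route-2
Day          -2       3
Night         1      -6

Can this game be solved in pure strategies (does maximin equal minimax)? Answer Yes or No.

No

Row minima: Day → -2, Night → -6; maximin = -2.
Column maxima: Route-1 → 1, Route-2 → 3; minimax = 1.
-2 ≠ 1, so no pure-strategy equilibrium exists.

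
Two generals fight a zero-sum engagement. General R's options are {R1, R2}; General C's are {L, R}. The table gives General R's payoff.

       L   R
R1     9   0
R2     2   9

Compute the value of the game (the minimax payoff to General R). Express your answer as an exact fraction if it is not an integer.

81/16

Row minima: R1 → 0, R2 → 2; maximin = 2.
Column maxima: L → 9, R → 9; minimax = 9.
2 ≠ 9, so there is no saddle point; optimal play is mixed.
Let General R play R1 with probability p. Expected payoff against L: 9p + 2(1−p) = 7p + 2; against R: 0p + 9(1−p) = −9p + 9.
Setting these equal: 7p + 2 = −9p + 9 ⇒ 16p = 7 ⇒ p = 7/16, and the value is (7)·(7/16) + 2 = 81/16.
For General C: with q = P(L), equating R1's and R2's payoffs gives 9q = −7q + 9 ⇒ q = 9/16.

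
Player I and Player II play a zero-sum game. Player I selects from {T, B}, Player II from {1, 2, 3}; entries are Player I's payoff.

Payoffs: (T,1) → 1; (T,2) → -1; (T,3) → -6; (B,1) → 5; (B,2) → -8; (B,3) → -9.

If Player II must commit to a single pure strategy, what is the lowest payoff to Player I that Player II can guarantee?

-6

Column maxima: 1 → 5, 2 → -1, 3 → -6.
The smallest of these is -6.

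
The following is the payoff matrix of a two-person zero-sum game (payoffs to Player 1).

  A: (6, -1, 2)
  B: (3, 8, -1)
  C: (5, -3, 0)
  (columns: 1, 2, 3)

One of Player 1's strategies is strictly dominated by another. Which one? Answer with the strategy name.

A gives a strictly higher payoff than C against every column: 6 > 5, -1 > -3, 2 > 0.
So C is strictly dominated and Player 1 never plays it.

C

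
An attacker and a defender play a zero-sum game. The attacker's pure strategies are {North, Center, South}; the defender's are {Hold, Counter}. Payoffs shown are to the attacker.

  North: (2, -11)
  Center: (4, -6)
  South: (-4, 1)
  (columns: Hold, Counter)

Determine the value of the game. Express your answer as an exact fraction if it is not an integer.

-4/3

Row minima: North → -11, Center → -6, South → -4; maximin = -4.
Column maxima: Hold → 4, Counter → 1; minimax = 1.
-4 ≠ 1, so there is no saddle point; optimal play is mixed.
North is strictly dominated by Center, so the attacker never plays it.
On the remaining 2×2 (Center, South vs Hold, Counter):
Let the attacker play Center with probability p. Expected payoff against Hold: 4p + (-4)(1−p) = 8p − 4; against Counter: (-6)p + 1(1−p) = −7p + 1.
Setting these equal: 8p − 4 = −7p + 1 ⇒ 15p = 5 ⇒ p = 1/3, and the value is (8)·(1/3) − 4 = -4/3.
For the defender: with q = P(Hold), equating Center's and South's payoffs gives 10q − 6 = −5q + 1 ⇒ q = 7/15.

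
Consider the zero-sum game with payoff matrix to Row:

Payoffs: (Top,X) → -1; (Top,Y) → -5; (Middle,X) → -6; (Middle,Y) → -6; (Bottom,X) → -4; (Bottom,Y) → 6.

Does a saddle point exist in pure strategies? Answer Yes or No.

No

Row minima: Top → -5, Middle → -6, Bottom → -4; maximin = -4.
Column maxima: X → -1, Y → 6; minimax = -1.
-4 ≠ -1, so no pure-strategy equilibrium exists.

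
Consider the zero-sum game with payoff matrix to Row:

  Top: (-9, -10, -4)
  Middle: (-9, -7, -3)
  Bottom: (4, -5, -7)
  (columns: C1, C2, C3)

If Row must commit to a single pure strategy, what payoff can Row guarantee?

Row minima: Top → -10, Middle → -9, Bottom → -7.
The best of these is -7.

-7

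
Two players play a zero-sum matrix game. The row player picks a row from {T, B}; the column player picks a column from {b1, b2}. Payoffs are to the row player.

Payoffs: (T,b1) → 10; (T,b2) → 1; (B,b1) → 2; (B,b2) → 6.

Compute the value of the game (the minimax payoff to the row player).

58/13

Row minima: T → 1, B → 2; maximin = 2.
Column maxima: b1 → 10, b2 → 6; minimax = 6.
2 ≠ 6, so there is no saddle point; optimal play is mixed.
Let the row player play T with probability p. Expected payoff against b1: 10p + 2(1−p) = 8p + 2; against b2: 1p + 6(1−p) = −5p + 6.
Setting these equal: 8p + 2 = −5p + 6 ⇒ 13p = 4 ⇒ p = 4/13, and the value is (8)·(4/13) + 2 = 58/13.
For the column player: with q = P(b1), equating T's and B's payoffs gives 9q + 1 = −4q + 6 ⇒ q = 5/13.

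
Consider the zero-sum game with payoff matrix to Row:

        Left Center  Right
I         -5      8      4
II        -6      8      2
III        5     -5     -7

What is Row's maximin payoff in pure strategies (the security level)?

Row minima: I → -5, II → -6, III → -7.
The best of these is -5.

-5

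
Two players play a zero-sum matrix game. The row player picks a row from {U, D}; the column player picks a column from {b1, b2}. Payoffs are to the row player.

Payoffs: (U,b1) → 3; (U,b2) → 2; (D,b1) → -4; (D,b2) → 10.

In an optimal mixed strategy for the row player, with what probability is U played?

Row minima: U → 2, D → -4; maximin = 2.
Column maxima: b1 → 3, b2 → 10; minimax = 3.
2 ≠ 3, so there is no saddle point; optimal play is mixed.
Let the row player play U with probability p. Expected payoff against b1: 3p + (-4)(1−p) = 7p − 4; against b2: 2p + 10(1−p) = −8p + 10.
Setting these equal: 7p − 4 = −8p + 10 ⇒ 15p = 14 ⇒ p = 14/15, and the value is (7)·(14/15) − 4 = 38/15.
For the column player: with q = P(b1), equating U's and D's payoffs gives q + 2 = −14q + 10 ⇒ q = 8/15.

14/15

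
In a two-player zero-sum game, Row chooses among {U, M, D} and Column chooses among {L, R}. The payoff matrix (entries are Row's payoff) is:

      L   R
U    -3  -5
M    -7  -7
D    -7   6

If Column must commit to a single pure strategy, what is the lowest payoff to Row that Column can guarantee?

Column maxima: L → -3, R → 6.
The smallest of these is -3.

-3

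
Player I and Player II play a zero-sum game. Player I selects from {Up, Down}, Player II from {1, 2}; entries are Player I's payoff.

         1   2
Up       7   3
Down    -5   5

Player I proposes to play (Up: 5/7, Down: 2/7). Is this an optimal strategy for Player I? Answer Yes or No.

Yes

Against 1 this mix gives (5/7)·7 + (2/7)·(-5) = 25/7.
Against 2 this mix gives (5/7)·3 + (2/7)·5 = 25/7.
All of Player II's active replies (1, 2) yield 25/7, and no column does worse for Player I. The mix makes Player II indifferent and guarantees 25/7, so it is optimal.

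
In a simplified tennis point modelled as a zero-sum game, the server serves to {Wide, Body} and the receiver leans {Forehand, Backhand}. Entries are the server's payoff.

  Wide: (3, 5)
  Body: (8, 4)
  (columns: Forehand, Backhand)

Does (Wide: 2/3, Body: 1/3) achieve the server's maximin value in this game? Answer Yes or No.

Yes

Against Forehand this mix gives (2/3)·3 + (1/3)·8 = 14/3.
Against Backhand this mix gives (2/3)·5 + (1/3)·4 = 14/3.
All of the receiver's active replies (Forehand, Backhand) yield 14/3, and no column does worse for the server. The mix makes the receiver indifferent and guarantees 14/3, so it is optimal.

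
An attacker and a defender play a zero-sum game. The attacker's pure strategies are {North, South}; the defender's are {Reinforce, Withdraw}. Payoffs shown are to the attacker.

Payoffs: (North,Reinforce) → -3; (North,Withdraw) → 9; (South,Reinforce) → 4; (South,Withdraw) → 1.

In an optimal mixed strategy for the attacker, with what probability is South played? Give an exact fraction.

Row minima: North → -3, South → 1; maximin = 1.
Column maxima: Reinforce → 4, Withdraw → 9; minimax = 4.
1 ≠ 4, so there is no saddle point; optimal play is mixed.
Let the attacker play North with probability p. Expected payoff against Reinforce: (-3)p + 4(1−p) = −7p + 4; against Withdraw: 9p + 1(1−p) = 8p + 1.
Setting these equal: −7p + 4 = 8p + 1 ⇒ −15p = -3 ⇒ p = 1/5, and the value is (-7)·(1/5) + 4 = 13/5.
For the defender: with q = P(Reinforce), equating North's and South's payoffs gives −12q + 9 = 3q + 1 ⇒ q = 8/15.

4/5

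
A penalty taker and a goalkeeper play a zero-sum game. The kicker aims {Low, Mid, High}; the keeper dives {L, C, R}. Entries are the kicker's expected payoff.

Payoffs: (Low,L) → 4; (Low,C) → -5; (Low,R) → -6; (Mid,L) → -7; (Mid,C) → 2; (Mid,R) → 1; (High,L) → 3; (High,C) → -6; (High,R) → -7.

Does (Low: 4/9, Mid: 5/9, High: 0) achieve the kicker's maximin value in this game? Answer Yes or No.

Against L this mix gives (4/9)·4 + (5/9)·(-7) = -19/9.
Against C this mix gives (4/9)·(-5) + (5/9)·2 = -10/9.
Against R this mix gives (4/9)·(-6) + (5/9)·1 = -19/9.
All of the keeper's active replies (L, R) yield -19/9, and no column does worse for the kicker. The mix makes the keeper indifferent and guarantees -19/9, so it is optimal.

Yes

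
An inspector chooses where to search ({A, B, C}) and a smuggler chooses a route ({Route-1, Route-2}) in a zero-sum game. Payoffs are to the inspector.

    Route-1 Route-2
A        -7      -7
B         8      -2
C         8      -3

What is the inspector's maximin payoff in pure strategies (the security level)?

Row minima: A → -7, B → -2, C → -3.
The best of these is -2.

-2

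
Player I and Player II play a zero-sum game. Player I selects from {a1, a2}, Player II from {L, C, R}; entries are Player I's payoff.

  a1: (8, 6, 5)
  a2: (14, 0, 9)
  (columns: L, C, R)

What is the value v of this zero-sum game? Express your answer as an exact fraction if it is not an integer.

27/5

Row minima: a1 → 5, a2 → 0; maximin = 5.
Column maxima: L → 14, C → 6, R → 9; minimax = 6.
5 ≠ 6, so there is no saddle point; optimal play is mixed.
L is strictly dominated by C (it gives Player I strictly more in every row), so Player II never plays it.
On the remaining 2×2 (a1, a2 vs C, R):
Let Player I play a1 with probability p. Expected payoff against C: 6p + 0(1−p) = 6p; against R: 5p + 9(1−p) = −4p + 9.
Setting these equal: 6p = −4p + 9 ⇒ 10p = 9 ⇒ p = 9/10, and the value is (6)·(9/10) = 27/5.
For Player II: with q = P(C), equating a1's and a2's payoffs gives q + 5 = −9q + 9 ⇒ q = 2/5.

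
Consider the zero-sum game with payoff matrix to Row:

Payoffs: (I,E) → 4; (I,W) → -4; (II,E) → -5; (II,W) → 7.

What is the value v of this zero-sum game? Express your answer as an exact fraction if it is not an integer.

2/5

Row minima: I → -4, II → -5; maximin = -4.
Column maxima: E → 4, W → 7; minimax = 4.
-4 ≠ 4, so there is no saddle point; optimal play is mixed.
Let Row play I with probability p. Expected payoff against E: 4p + (-5)(1−p) = 9p − 5; against W: (-4)p + 7(1−p) = −11p + 7.
Setting these equal: 9p − 5 = −11p + 7 ⇒ 20p = 12 ⇒ p = 3/5, and the value is (9)·(3/5) − 5 = 2/5.
For Column: with q = P(E), equating I's and II's payoffs gives 8q − 4 = −12q + 7 ⇒ q = 11/20.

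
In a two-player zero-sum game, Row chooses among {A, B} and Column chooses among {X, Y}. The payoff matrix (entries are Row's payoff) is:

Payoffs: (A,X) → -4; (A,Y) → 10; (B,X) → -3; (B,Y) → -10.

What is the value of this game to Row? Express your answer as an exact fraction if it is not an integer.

-10/3

Row minima: A → -4, B → -10; maximin = -4.
Column maxima: X → -3, Y → 10; minimax = -3.
-4 ≠ -3, so there is no saddle point; optimal play is mixed.
Let Row play A with probability p. Expected payoff against X: (-4)p + (-3)(1−p) = −p − 3; against Y: 10p + (-10)(1−p) = 20p − 10.
Setting these equal: −p − 3 = 20p − 10 ⇒ −21p = -7 ⇒ p = 1/3, and the value is (-1)·(1/3) − 3 = -10/3.
For Column: with q = P(X), equating A's and B's payoffs gives −14q + 10 = 7q − 10 ⇒ q = 20/21.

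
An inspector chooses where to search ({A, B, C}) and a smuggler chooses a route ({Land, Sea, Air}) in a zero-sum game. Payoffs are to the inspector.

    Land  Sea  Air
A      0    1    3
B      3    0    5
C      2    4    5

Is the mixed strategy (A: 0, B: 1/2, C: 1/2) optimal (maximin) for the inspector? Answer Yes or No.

No

Against Land this mix gives (1/2)·3 + (1/2)·2 = 5/2.
Against Sea this mix gives (1/2)·0 + (1/2)·4 = 2.
Against Air this mix gives (1/2)·5 + (1/2)·5 = 5.
The smuggler will play Sea, holding the inspector to 2. Shifting weight toward the row that does better against Sea would raise this floor (the equalizing mix achieves 12/5 against both Sea and Land), so the proposed strategy is not optimal.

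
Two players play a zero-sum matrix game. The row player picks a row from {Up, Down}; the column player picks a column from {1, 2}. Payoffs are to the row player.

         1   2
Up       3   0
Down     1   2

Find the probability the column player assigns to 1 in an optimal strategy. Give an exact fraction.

1/2

Row minima: Up → 0, Down → 1; maximin = 1.
Column maxima: 1 → 3, 2 → 2; minimax = 2.
1 ≠ 2, so there is no saddle point; optimal play is mixed.
Let the row player play Up with probability p. Expected payoff against 1: 3p + 1(1−p) = 2p + 1; against 2: 0p + 2(1−p) = −2p + 2.
Setting these equal: 2p + 1 = −2p + 2 ⇒ 4p = 1 ⇒ p = 1/4, and the value is (2)·(1/4) + 1 = 3/2.
For the column player: with q = P(1), equating Up's and Down's payoffs gives 3q = −q + 2 ⇒ q = 1/2.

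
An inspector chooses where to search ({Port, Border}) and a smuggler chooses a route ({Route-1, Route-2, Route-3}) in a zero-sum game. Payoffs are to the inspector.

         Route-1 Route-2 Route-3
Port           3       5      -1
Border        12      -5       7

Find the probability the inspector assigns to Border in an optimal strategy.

1/3

Row minima: Port → -1, Border → -5; maximin = -1.
Column maxima: Route-1 → 12, Route-2 → 5, Route-3 → 7; minimax = 5.
-1 ≠ 5, so there is no saddle point; optimal play is mixed.
Route-1 is strictly dominated by Route-3 (it gives the inspector strictly more in every row), so the smuggler never plays it.
On the remaining 2×2 (Port, Border vs Route-2, Route-3):
Let the inspector play Port with probability p. Expected payoff against Route-2: 5p + (-5)(1−p) = 10p − 5; against Route-3: (-1)p + 7(1−p) = −8p + 7.
Setting these equal: 10p − 5 = −8p + 7 ⇒ 18p = 12 ⇒ p = 2/3, and the value is (10)·(2/3) − 5 = 5/3.
For the smuggler: with q = P(Route-2), equating Port's and Border's payoffs gives 6q − 1 = −12q + 7 ⇒ q = 4/9.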